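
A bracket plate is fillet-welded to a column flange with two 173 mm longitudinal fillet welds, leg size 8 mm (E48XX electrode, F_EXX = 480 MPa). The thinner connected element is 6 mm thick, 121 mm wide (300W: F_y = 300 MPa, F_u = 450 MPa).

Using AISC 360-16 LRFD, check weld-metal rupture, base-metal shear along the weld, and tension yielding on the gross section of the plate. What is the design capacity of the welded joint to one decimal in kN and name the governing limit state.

196.0 kN (gross-section yield governs)

Weld metal: throat = 0.707×8 = 5.656 mm, L = 2×173 = 346 mm. φR_n = 0.75 × 0.6 × 480 × 5.656 × 346 = 422.7 kN.
Base metal shear (6 mm plate): yield φR_n = 1.0×0.6×300×6×346 = 373.7 kN; rupture φR_n = 0.75×0.6×450×6×346 = 420.4 kN; take 373.7 kN (yield).
Tension yield (gross): A_g = 121×6 = 726 mm². φR_n = 0.90 × 300 × 726 = 196.0 kN.
Governing: min(422.7, 373.7, 196.0) = 196.0 kN → gross-section yield.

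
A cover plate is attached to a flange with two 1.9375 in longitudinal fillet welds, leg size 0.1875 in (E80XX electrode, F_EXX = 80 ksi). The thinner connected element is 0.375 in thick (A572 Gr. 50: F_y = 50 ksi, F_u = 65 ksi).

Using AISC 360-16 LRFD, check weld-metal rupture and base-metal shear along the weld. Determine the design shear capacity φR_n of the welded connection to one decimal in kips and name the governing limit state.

Weld metal: throat = 0.707×0.1875 = 0.13256 in, L = 2×1.9375 = 3.875 in. φR_n = 0.75 × 0.6 × 80 × 0.13256 × 3.875 = 18.5 kips.
Base metal shear (0.375 in plate): yield φR_n = 1.0×0.6×50×0.375×3.875 = 43.6 kips; rupture φR_n = 0.75×0.6×65×0.375×3.875 = 42.5 kips; take 42.5 kips (rupture).
Governing: min(18.5, 42.5) = 18.5 kips → weld metal.

18.5 kips (weld metal governs)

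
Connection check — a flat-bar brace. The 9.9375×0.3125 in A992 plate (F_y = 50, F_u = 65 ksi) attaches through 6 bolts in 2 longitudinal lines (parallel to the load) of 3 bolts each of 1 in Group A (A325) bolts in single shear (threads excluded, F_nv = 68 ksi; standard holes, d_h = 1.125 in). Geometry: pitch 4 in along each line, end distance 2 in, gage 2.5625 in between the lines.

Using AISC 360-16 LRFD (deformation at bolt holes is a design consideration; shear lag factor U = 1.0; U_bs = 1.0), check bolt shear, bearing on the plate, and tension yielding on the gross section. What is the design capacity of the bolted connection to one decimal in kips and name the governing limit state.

Bolt shear: A_b = π(1)²/4 = 0.7854 in². φR_n = 0.75 × 68 × 0.7854 × 6 × 1 = 240.3 kips.
Bearing (0.3125 in plate, F_u = 65 ksi): end bolts L_c = 2 − 1.125/2 = 1.4375, R_n = min(1.2×1.4375×0.3125×65, 2.4×1×0.3125×65) = 35.039 kips/bolt; interior L_c = 4 − 1.125 = 2.875, R_n = 48.75 kips/bolt. φR_n = 0.75 × (2×35.039 + 4×48.75) = 198.8 kips.
Tension yield (gross): A_g = 9.9375×0.3125 = 3.1055 in². φR_n = 0.90 × 50 × 3.1055 = 139.7 kips.
Governing: min(240.3, 198.8, 139.7) = 139.7 kips → gross-section yield.

139.7 kips (gross-section yield governs)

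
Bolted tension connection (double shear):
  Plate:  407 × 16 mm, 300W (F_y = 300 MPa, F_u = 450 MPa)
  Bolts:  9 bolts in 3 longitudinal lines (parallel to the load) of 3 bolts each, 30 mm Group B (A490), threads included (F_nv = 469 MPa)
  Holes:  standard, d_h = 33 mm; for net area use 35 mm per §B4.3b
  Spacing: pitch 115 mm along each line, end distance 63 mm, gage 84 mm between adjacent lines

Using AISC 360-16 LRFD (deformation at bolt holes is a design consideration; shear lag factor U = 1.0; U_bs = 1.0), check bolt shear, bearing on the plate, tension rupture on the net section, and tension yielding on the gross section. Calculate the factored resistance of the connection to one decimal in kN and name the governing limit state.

1630.8 kN (net-section rupture governs)

Bolt shear: A_b = π(30)²/4 = 706.86 mm². φR_n = 0.75 × 469 × 706.86 × 9 × 2 = 4475.5 kN.
Bearing (16 mm plate, F_u = 450 MPa): end bolts L_c = 63 − 33/2 = 46.5, R_n = min(1.2×46.5×16×450, 2.4×30×16×450) = 401.76 kN/bolt; interior L_c = 115 − 33 = 82, R_n = 518.4 kN/bolt. φR_n = 0.75 × (3×401.76 + 6×518.4) = 3236.8 kN.
Tension rupture (net): A_n = (407 − 3×35)×16 = 4832 mm² (U = 1.0, A_e = A_n). φR_n = 0.75 × 450 × 4832 = 1630.8 kN.
Tension yield (gross): A_g = 407×16 = 6512 mm². φR_n = 0.90 × 300 × 6512 = 1758.2 kN.
Governing: min(4475.5, 3236.8, 1630.8, 1758.2) = 1630.8 kN → net-section rupture.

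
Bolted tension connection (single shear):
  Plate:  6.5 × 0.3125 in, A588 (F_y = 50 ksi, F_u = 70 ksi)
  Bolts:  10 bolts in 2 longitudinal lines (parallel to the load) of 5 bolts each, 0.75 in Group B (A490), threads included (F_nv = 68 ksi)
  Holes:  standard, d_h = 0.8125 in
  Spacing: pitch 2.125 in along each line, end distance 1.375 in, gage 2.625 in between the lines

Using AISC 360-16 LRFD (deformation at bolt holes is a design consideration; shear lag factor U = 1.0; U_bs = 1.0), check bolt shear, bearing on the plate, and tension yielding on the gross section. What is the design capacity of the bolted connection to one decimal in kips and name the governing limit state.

91.4 kips (gross-section yield governs)

Bolt shear: A_b = π(0.75)²/4 = 0.44179 in². φR_n = 0.75 × 68 × 0.44179 × 10 × 1 = 225.3 kips.
Bearing (0.3125 in plate, F_u = 70 ksi): end bolts L_c = 1.375 − 0.8125/2 = 0.96875, R_n = min(1.2×0.96875×0.3125×70, 2.4×0.75×0.3125×70) = 25.43 kips/bolt; interior L_c = 2.125 − 0.8125 = 1.3125, R_n = 34.453 kips/bolt. φR_n = 0.75 × (2×25.43 + 8×34.453) = 244.9 kips.
Tension yield (gross): A_g = 6.5×0.3125 = 2.0313 in². φR_n = 0.90 × 50 × 2.0313 = 91.4 kips.
Governing: min(225.3, 244.9, 91.4) = 91.4 kips → gross-section yield.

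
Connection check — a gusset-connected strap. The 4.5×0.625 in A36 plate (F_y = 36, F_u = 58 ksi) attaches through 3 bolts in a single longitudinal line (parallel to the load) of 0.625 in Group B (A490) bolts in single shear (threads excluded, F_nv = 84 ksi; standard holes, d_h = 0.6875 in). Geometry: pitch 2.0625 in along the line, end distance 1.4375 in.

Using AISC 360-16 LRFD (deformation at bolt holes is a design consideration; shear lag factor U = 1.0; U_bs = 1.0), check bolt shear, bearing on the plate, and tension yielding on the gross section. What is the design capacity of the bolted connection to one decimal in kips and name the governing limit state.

58.0 kips (bolt shear governs)

Bolt shear: A_b = π(0.625)²/4 = 0.3068 in². φR_n = 0.75 × 84 × 0.3068 × 3 × 1 = 58.0 kips.
Bearing (0.625 in plate, F_u = 58 ksi): end bolts L_c = 1.4375 − 0.6875/2 = 1.09375, R_n = min(1.2×1.09375×0.625×58, 2.4×0.625×0.625×58) = 47.578 kips/bolt; interior L_c = 2.0625 − 0.6875 = 1.375, R_n = 54.375 kips/bolt. φR_n = 0.75 × (1×47.578 + 2×54.375) = 117.2 kips.
Tension yield (gross): A_g = 4.5×0.625 = 2.8125 in². φR_n = 0.90 × 36 × 2.8125 = 91.1 kips.
Governing: min(58.0, 117.2, 91.1) = 58.0 kips → bolt shear.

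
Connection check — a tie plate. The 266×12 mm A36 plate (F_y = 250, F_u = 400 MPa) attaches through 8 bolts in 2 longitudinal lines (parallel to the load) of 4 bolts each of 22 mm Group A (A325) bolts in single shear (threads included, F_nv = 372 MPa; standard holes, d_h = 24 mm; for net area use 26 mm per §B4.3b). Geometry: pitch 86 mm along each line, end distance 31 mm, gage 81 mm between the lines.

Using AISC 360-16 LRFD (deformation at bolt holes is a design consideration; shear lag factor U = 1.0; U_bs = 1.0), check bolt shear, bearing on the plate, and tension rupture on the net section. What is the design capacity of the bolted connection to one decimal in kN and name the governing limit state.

770.4 kN (net-section rupture governs)

Bolt shear: A_b = π(22)²/4 = 380.13 mm². φR_n = 0.75 × 372 × 380.13 × 8 × 1 = 848.5 kN.
Bearing (12 mm plate, F_u = 400 MPa): end bolts L_c = 31 − 24/2 = 19, R_n = min(1.2×19×12×400, 2.4×22×12×400) = 109.44 kN/bolt; interior L_c = 86 − 24 = 62, R_n = 253.44 kN/bolt. φR_n = 0.75 × (2×109.44 + 6×253.44) = 1304.6 kN.
Tension rupture (net): A_n = (266 − 2×26)×12 = 2568 mm² (U = 1.0, A_e = A_n). φR_n = 0.75 × 400 × 2568 = 770.4 kN.
Governing: min(848.5, 1304.6, 770.4) = 770.4 kN → net-section rupture.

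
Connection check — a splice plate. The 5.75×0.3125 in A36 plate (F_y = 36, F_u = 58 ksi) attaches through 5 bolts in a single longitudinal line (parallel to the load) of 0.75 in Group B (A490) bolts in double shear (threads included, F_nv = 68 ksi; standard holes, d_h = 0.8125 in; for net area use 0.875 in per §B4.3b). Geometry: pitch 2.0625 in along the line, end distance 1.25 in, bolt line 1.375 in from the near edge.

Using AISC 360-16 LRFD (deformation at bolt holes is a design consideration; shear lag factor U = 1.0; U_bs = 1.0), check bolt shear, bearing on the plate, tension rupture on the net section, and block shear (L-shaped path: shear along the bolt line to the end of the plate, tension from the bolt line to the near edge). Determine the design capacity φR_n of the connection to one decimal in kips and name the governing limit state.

Bolt shear: A_b = π(0.75)²/4 = 0.44179 in². φR_n = 0.75 × 68 × 0.44179 × 5 × 2 = 225.3 kips.
Bearing (0.3125 in plate, F_u = 58 ksi): end bolts L_c = 1.25 − 0.8125/2 = 0.84375, R_n = min(1.2×0.84375×0.3125×58, 2.4×0.75×0.3125×58) = 18.352 kips/bolt; interior L_c = 2.0625 − 0.8125 = 1.25, R_n = 27.188 kips/bolt. φR_n = 0.75 × (1×18.352 + 4×27.188) = 95.3 kips.
Tension rupture (net): A_n = (5.75 − 1×0.875)×0.3125 = 1.5234 in² (U = 1.0, A_e = A_n). φR_n = 0.75 × 58 × 1.5234 = 66.3 kips.
Block shear: shear path 1×[1.25+4×2.0625] = 1×9.5 in, A_gv = 2.9688, A_nv = 1×(9.5 − 4.5×0.875)×0.3125 = 1.7383 in²; tension to near edge: (1.375 − 0.5×0.875)×0.3125 = 0.29297 in². R_n = min(0.6×58×1.7383, 0.6×36×2.9688) + 1.0×58×0.29297 = min(60.493, 64.126) + 16.992 = 77.485 kips. φR_n = 0.75 × 77.485 = 58.1 kips.
Governing: min(225.3, 95.3, 66.3, 58.1) = 58.1 kips → block shear.

58.1 kips (block shear governs)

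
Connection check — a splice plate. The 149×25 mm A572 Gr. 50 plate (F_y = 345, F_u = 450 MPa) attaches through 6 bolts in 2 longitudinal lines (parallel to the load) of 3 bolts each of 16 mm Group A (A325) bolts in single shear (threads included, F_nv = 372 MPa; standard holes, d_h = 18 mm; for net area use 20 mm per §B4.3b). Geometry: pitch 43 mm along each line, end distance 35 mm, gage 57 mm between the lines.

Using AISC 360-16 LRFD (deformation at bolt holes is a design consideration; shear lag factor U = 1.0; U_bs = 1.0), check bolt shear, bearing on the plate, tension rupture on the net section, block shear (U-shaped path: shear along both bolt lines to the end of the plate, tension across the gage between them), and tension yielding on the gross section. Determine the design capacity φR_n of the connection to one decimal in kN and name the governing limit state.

336.6 kN (bolt shear governs)

Bolt shear: A_b = π(16)²/4 = 201.06 mm². φR_n = 0.75 × 372 × 201.06 × 6 × 1 = 336.6 kN.
Bearing (25 mm plate, F_u = 450 MPa): end bolts L_c = 35 − 18/2 = 26, R_n = min(1.2×26×25×450, 2.4×16×25×450) = 351 kN/bolt; interior L_c = 43 − 18 = 25, R_n = 337.5 kN/bolt. φR_n = 0.75 × (2×351 + 4×337.5) = 1539.0 kN.
Tension rupture (net): A_n = (149 − 2×20)×25 = 2725 mm² (U = 1.0, A_e = A_n). φR_n = 0.75 × 450 × 2725 = 919.7 kN.
Block shear: shear path 2×[35+2×43] = 2×121 mm, A_gv = 6050, A_nv = 2×(121 − 2.5×20)×25 = 3550 mm²; tension across gage: (57 − 1×20)×25 = 925 mm². R_n = min(0.6×450×3550, 0.6×345×6050) + 1.0×450×925 = min(958.5, 1252.4) + 416.25 = 1374.8 kN. φR_n = 0.75 × 1374.8 = 1031.1 kN.
Tension yield (gross): A_g = 149×25 = 3725 mm². φR_n = 0.90 × 345 × 3725 = 1156.6 kN.
Governing: min(336.6, 1539.0, 919.7, 1031.1, 1156.6) = 336.6 kN → bolt shear.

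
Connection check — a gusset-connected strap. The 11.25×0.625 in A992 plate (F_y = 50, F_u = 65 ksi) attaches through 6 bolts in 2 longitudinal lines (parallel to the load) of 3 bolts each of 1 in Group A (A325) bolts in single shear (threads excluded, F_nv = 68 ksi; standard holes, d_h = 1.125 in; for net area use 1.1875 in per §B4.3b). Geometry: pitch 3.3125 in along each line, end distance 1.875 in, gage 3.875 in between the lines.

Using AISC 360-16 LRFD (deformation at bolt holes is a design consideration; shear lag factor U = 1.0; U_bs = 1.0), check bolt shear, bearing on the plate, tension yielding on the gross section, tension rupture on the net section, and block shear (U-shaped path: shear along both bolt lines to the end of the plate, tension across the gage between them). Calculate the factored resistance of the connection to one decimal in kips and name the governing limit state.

240.3 kips (bolt shear governs)

Bolt shear: A_b = π(1)²/4 = 0.7854 in². φR_n = 0.75 × 68 × 0.7854 × 6 × 1 = 240.3 kips.
Bearing (0.625 in plate, F_u = 65 ksi): end bolts L_c = 1.875 − 1.125/2 = 1.3125, R_n = min(1.2×1.3125×0.625×65, 2.4×1×0.625×65) = 63.984 kips/bolt; interior L_c = 3.3125 − 1.125 = 2.1875, R_n = 97.5 kips/bolt. φR_n = 0.75 × (2×63.984 + 4×97.5) = 388.5 kips.
Tension yield (gross): A_g = 11.25×0.625 = 7.0313 in². φR_n = 0.90 × 50 × 7.0313 = 316.4 kips.
Tension rupture (net): A_n = (11.25 − 2×1.1875)×0.625 = 5.5469 in² (U = 1.0, A_e = A_n). φR_n = 0.75 × 65 × 5.5469 = 270.4 kips.
Block shear: shear path 2×[1.875+2×3.3125] = 2×8.5 in, A_gv = 10.625, A_nv = 2×(8.5 − 2.5×1.1875)×0.625 = 6.9141 in²; tension across gage: (3.875 − 1×1.1875)×0.625 = 1.6797 in². R_n = min(0.6×65×6.9141, 0.6×50×10.625) + 1.0×65×1.6797 = min(269.65, 318.75) + 109.18 = 378.83 kips. φR_n = 0.75 × 378.83 = 284.1 kips.
Governing: min(240.3, 388.5, 316.4, 270.4, 284.1) = 240.3 kips → bolt shear.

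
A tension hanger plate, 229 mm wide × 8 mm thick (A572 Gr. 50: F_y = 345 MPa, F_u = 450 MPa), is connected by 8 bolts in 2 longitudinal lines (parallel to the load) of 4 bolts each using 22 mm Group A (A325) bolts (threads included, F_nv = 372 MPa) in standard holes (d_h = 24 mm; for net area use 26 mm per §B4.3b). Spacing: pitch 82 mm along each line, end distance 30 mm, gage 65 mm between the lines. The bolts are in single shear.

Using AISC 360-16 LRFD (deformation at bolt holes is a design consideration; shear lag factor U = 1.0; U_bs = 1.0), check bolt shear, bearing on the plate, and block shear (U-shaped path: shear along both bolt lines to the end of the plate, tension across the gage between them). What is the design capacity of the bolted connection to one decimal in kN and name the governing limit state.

704.7 kN (block shear governs)

Bolt shear: A_b = π(22)²/4 = 380.13 mm². φR_n = 0.75 × 372 × 380.13 × 8 × 1 = 848.5 kN.
Bearing (8 mm plate, F_u = 450 MPa): end bolts L_c = 30 − 24/2 = 18, R_n = min(1.2×18×8×450, 2.4×22×8×450) = 77.76 kN/bolt; interior L_c = 82 − 24 = 58, R_n = 190.08 kN/bolt. φR_n = 0.75 × (2×77.76 + 6×190.08) = 972.0 kN.
Block shear: shear path 2×[30+3×82] = 2×276 mm, A_gv = 4416, A_nv = 2×(276 − 3.5×26)×8 = 2960 mm²; tension across gage: (65 − 1×26)×8 = 312 mm². R_n = min(0.6×450×2960, 0.6×345×4416) + 1.0×450×312 = min(799.2, 914.11) + 140.4 = 939.6 kN. φR_n = 0.75 × 939.6 = 704.7 kN.
Governing: min(848.5, 972.0, 704.7) = 704.7 kN → block shear.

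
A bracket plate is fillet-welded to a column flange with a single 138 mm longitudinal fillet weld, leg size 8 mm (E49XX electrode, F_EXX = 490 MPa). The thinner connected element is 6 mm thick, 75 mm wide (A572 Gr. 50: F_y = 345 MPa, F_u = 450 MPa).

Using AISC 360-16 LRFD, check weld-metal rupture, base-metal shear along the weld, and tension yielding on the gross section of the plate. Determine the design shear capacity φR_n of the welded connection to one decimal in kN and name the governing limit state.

Weld metal: throat = 0.707×8 = 5.656 mm, L = 138 mm. φR_n = 0.75 × 0.6 × 490 × 5.656 × 138 = 172.1 kN.
Base metal shear (6 mm plate): yield φR_n = 1.0×0.6×345×6×138 = 171.4 kN; rupture φR_n = 0.75×0.6×450×6×138 = 167.7 kN; take 167.7 kN (rupture).
Tension yield (gross): A_g = 75×6 = 450 mm². φR_n = 0.90 × 345 × 450 = 139.7 kN.
Governing: min(172.1, 167.7, 139.7) = 139.7 kN → gross-section yield.

139.7 kN (gross-section yield governs)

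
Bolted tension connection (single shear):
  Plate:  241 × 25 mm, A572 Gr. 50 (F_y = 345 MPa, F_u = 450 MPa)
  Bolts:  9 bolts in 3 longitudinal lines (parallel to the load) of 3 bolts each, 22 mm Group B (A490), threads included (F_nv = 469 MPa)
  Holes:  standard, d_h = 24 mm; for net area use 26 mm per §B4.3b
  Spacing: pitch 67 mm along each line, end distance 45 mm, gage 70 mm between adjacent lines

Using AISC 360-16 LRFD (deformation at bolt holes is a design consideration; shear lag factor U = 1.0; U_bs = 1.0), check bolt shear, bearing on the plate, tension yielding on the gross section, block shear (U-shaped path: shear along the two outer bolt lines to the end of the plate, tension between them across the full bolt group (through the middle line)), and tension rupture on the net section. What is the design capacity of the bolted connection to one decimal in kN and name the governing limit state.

Bolt shear: A_b = π(22)²/4 = 380.13 mm². φR_n = 0.75 × 469 × 380.13 × 9 × 1 = 1203.4 kN.
Bearing (25 mm plate, F_u = 450 MPa): end bolts L_c = 45 − 24/2 = 33, R_n = min(1.2×33×25×450, 2.4×22×25×450) = 445.5 kN/bolt; interior L_c = 67 − 24 = 43, R_n = 580.5 kN/bolt. φR_n = 0.75 × (3×445.5 + 6×580.5) = 3614.6 kN.
Tension yield (gross): A_g = 241×25 = 6025 mm². φR_n = 0.90 × 345 × 6025 = 1870.8 kN.
Block shear: shear path 2×[45+2×67] = 2×179 mm, A_gv = 8950, A_nv = 2×(179 − 2.5×26)×25 = 5700 mm²; tension across gage: (140 − 2×26)×25 = 2200 mm². R_n = min(0.6×450×5700, 0.6×345×8950) + 1.0×450×2200 = min(1539, 1852.7) + 990 = 2529 kN. φR_n = 0.75 × 2529 = 1896.8 kN.
Tension rupture (net): A_n = (241 − 3×26)×25 = 4075 mm² (U = 1.0, A_e = A_n). φR_n = 0.75 × 450 × 4075 = 1375.3 kN.
Governing: min(1203.4, 3614.6, 1870.8, 1896.8, 1375.3) = 1203.4 kN → bolt shear.

1203.4 kN (bolt shear governs)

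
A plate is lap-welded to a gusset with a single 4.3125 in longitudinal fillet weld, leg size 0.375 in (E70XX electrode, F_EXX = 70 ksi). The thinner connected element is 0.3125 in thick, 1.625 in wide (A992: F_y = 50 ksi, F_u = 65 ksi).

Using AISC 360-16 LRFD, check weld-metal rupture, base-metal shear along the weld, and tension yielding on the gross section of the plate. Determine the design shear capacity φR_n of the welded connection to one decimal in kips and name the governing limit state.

22.9 kips (gross-section yield governs)

Weld metal: throat = 0.707×0.375 = 0.26513 in, L = 4.3125 in. φR_n = 0.75 × 0.6 × 70 × 0.26513 × 4.3125 = 36.0 kips.
Base metal shear (0.3125 in plate): yield φR_n = 1.0×0.6×50×0.3125×4.3125 = 40.4 kips; rupture φR_n = 0.75×0.6×65×0.3125×4.3125 = 39.4 kips; take 39.4 kips (rupture).
Tension yield (gross): A_g = 1.625×0.3125 = 0.50781 in². φR_n = 0.90 × 50 × 0.50781 = 22.9 kips.
Governing: min(36.0, 39.4, 22.9) = 22.9 kips → gross-section yield.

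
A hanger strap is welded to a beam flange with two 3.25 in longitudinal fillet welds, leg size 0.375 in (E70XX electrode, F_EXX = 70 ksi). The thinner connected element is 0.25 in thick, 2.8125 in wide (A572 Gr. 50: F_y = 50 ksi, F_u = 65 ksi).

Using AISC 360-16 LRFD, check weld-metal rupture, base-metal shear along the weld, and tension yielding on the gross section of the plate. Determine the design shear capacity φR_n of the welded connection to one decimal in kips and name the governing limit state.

Weld metal: throat = 0.707×0.375 = 0.26513 in, L = 2×3.25 = 6.5 in. φR_n = 0.75 × 0.6 × 70 × 0.26513 × 6.5 = 54.3 kips.
Base metal shear (0.25 in plate): yield φR_n = 1.0×0.6×50×0.25×6.5 = 48.8 kips; rupture φR_n = 0.75×0.6×65×0.25×6.5 = 47.5 kips; take 47.5 kips (rupture).
Tension yield (gross): A_g = 2.8125×0.25 = 0.70313 in². φR_n = 0.90 × 50 × 0.70313 = 31.6 kips.
Governing: min(54.3, 47.5, 31.6) = 31.6 kips → gross-section yield.

31.6 kips (gross-section yield governs)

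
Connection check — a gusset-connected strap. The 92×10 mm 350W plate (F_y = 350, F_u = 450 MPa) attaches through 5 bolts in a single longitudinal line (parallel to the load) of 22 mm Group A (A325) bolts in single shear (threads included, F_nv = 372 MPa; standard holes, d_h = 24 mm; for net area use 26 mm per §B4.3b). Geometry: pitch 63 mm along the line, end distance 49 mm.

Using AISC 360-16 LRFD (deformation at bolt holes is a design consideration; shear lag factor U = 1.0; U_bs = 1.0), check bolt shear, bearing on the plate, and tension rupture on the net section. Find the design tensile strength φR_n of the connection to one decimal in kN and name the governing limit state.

Bolt shear: A_b = π(22)²/4 = 380.13 mm². φR_n = 0.75 × 372 × 380.13 × 5 × 1 = 530.3 kN.
Bearing (10 mm plate, F_u = 450 MPa): end bolts L_c = 49 − 24/2 = 37, R_n = min(1.2×37×10×450, 2.4×22×10×450) = 199.8 kN/bolt; interior L_c = 63 − 24 = 39, R_n = 210.6 kN/bolt. φR_n = 0.75 × (1×199.8 + 4×210.6) = 781.7 kN.
Tension rupture (net): A_n = (92 − 1×26)×10 = 660 mm² (U = 1.0, A_e = A_n). φR_n = 0.75 × 450 × 660 = 222.8 kN.
Governing: min(530.3, 781.7, 222.8) = 222.8 kN → net-section rupture.

222.8 kN (net-section rupture governs)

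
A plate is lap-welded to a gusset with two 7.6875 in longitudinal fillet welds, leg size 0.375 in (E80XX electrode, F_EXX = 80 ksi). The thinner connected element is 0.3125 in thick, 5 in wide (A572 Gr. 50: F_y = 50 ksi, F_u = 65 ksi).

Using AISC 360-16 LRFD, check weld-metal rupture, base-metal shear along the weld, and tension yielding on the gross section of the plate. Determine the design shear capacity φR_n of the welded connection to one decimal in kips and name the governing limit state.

70.3 kips (gross-section yield governs)

Weld metal: throat = 0.707×0.375 = 0.26513 in, L = 2×7.6875 = 15.375 in. φR_n = 0.75 × 0.6 × 80 × 0.26513 × 15.375 = 146.7 kips.
Base metal shear (0.3125 in plate): yield φR_n = 1.0×0.6×50×0.3125×15.375 = 144.1 kips; rupture φR_n = 0.75×0.6×65×0.3125×15.375 = 140.5 kips; take 140.5 kips (rupture).
Tension yield (gross): A_g = 5×0.3125 = 1.5625 in². φR_n = 0.90 × 50 × 1.5625 = 70.3 kips.
Governing: min(146.7, 140.5, 70.3) = 70.3 kips → gross-section yield.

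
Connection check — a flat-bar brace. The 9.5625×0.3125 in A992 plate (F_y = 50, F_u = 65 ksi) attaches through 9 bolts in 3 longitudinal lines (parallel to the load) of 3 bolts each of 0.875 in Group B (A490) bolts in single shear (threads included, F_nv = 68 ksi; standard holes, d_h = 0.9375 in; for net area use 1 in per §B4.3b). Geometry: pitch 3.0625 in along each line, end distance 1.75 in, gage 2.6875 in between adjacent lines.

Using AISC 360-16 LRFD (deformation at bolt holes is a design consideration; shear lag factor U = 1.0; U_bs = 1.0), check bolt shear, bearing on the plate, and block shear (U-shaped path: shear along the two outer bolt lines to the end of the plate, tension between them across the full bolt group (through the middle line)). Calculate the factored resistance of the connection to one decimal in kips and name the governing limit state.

Bolt shear: A_b = π(0.875)²/4 = 0.60132 in². φR_n = 0.75 × 68 × 0.60132 × 9 × 1 = 276.0 kips.
Bearing (0.3125 in plate, F_u = 65 ksi): end bolts L_c = 1.75 − 0.9375/2 = 1.28125, R_n = min(1.2×1.28125×0.3125×65, 2.4×0.875×0.3125×65) = 31.23 kips/bolt; interior L_c = 3.0625 − 0.9375 = 2.125, R_n = 42.656 kips/bolt. φR_n = 0.75 × (3×31.23 + 6×42.656) = 262.2 kips.
Block shear: shear path 2×[1.75+2×3.0625] = 2×7.875 in, A_gv = 4.9219, A_nv = 2×(7.875 − 2.5×1)×0.3125 = 3.3594 in²; tension across gage: (5.375 − 2×1)×0.3125 = 1.0547 in². R_n = min(0.6×65×3.3594, 0.6×50×4.9219) + 1.0×65×1.0547 = min(131.02, 147.66) + 68.556 = 199.58 kips. φR_n = 0.75 × 199.58 = 149.7 kips.
Governing: min(276.0, 262.2, 149.7) = 149.7 kips → block shear.

149.7 kips (block shear governs)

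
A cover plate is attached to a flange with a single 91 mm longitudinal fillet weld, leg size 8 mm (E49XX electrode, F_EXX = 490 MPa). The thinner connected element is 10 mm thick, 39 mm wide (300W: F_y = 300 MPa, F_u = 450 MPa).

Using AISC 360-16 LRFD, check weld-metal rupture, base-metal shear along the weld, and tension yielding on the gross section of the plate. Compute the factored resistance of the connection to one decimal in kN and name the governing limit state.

105.3 kN (gross-section yield governs)

Weld metal: throat = 0.707×8 = 5.656 mm, L = 91 mm. φR_n = 0.75 × 0.6 × 490 × 5.656 × 91 = 113.5 kN.
Base metal shear (10 mm plate): yield φR_n = 1.0×0.6×300×10×91 = 163.8 kN; rupture φR_n = 0.75×0.6×450×10×91 = 184.3 kN; take 163.8 kN (yield).
Tension yield (gross): A_g = 39×10 = 390 mm². φR_n = 0.90 × 300 × 390 = 105.3 kN.
Governing: min(113.5, 163.8, 105.3) = 105.3 kN → gross-section yield.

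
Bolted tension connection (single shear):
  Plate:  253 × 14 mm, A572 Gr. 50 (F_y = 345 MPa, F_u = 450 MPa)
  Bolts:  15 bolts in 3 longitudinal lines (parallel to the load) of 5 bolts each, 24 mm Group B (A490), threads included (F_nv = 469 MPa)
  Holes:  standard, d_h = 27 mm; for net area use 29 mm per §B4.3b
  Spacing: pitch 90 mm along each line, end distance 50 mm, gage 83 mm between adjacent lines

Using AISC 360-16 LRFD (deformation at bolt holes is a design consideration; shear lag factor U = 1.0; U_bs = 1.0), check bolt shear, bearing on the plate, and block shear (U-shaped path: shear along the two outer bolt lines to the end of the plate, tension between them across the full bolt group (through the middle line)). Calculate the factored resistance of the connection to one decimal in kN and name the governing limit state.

Bolt shear: A_b = π(24)²/4 = 452.39 mm². φR_n = 0.75 × 469 × 452.39 × 15 × 1 = 2386.9 kN.
Bearing (14 mm plate, F_u = 450 MPa): end bolts L_c = 50 − 27/2 = 36.5, R_n = min(1.2×36.5×14×450, 2.4×24×14×450) = 275.94 kN/bolt; interior L_c = 90 − 27 = 63, R_n = 362.88 kN/bolt. φR_n = 0.75 × (3×275.94 + 12×362.88) = 3886.8 kN.
Block shear: shear path 2×[50+4×90] = 2×410 mm, A_gv = 11480, A_nv = 2×(410 − 4.5×29)×14 = 7826 mm²; tension across gage: (166 − 2×29)×14 = 1512 mm². R_n = min(0.6×450×7826, 0.6×345×11480) + 1.0×450×1512 = min(2113, 2376.4) + 680.4 = 2793.4 kN. φR_n = 0.75 × 2793.4 = 2095.1 kN.
Governing: min(2386.9, 3886.8, 2095.1) = 2095.1 kN → block shear.

2095.1 kN (block shear governs)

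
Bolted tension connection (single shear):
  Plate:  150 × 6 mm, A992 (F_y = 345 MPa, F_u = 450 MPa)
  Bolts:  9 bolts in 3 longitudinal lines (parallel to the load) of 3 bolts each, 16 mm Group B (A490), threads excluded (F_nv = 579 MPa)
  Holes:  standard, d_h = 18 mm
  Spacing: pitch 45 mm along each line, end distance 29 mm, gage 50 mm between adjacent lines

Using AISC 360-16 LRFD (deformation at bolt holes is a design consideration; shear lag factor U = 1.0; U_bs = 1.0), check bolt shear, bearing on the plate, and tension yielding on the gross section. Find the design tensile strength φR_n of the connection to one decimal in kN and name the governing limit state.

Bolt shear: A_b = π(16)²/4 = 201.06 mm². φR_n = 0.75 × 579 × 201.06 × 9 × 1 = 785.8 kN.
Bearing (6 mm plate, F_u = 450 MPa): end bolts L_c = 29 − 18/2 = 20, R_n = min(1.2×20×6×450, 2.4×16×6×450) = 64.8 kN/bolt; interior L_c = 45 − 18 = 27, R_n = 87.48 kN/bolt. φR_n = 0.75 × (3×64.8 + 6×87.48) = 539.5 kN.
Tension yield (gross): A_g = 150×6 = 900 mm². φR_n = 0.90 × 345 × 900 = 279.5 kN.
Governing: min(785.8, 539.5, 279.5) = 279.5 kN → gross-section yield.

279.5 kN (gross-section yield governs)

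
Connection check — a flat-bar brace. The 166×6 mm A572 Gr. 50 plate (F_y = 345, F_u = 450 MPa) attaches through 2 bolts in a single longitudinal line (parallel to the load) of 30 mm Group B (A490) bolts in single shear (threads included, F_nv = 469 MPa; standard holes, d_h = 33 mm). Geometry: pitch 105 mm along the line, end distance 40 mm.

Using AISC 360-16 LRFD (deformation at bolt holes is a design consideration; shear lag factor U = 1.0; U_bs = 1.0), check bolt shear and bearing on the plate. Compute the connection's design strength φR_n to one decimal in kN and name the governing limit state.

Bolt shear: A_b = π(30)²/4 = 706.86 mm². φR_n = 0.75 × 469 × 706.86 × 2 × 1 = 497.3 kN.
Bearing (6 mm plate, F_u = 450 MPa): end bolts L_c = 40 − 33/2 = 23.5, R_n = min(1.2×23.5×6×450, 2.4×30×6×450) = 76.14 kN/bolt; interior L_c = 105 − 33 = 72, R_n = 194.4 kN/bolt. φR_n = 0.75 × (1×76.14 + 1×194.4) = 202.9 kN.
Governing: min(497.3, 202.9) = 202.9 kN → bearing.

202.9 kN (bearing governs)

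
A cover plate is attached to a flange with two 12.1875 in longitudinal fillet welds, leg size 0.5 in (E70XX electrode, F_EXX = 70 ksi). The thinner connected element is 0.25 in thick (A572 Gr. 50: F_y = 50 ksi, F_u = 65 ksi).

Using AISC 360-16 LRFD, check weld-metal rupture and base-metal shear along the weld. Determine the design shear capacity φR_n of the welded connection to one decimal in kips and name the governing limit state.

178.2 kips (base-metal shear governs)

Weld metal: throat = 0.707×0.5 = 0.3535 in, L = 2×12.1875 = 24.375 in. φR_n = 0.75 × 0.6 × 70 × 0.3535 × 24.375 = 271.4 kips.
Base metal shear (0.25 in plate): yield φR_n = 1.0×0.6×50×0.25×24.375 = 182.8 kips; rupture φR_n = 0.75×0.6×65×0.25×24.375 = 178.2 kips; take 178.2 kips (rupture).
Governing: min(271.4, 178.2) = 178.2 kips → base-metal shear.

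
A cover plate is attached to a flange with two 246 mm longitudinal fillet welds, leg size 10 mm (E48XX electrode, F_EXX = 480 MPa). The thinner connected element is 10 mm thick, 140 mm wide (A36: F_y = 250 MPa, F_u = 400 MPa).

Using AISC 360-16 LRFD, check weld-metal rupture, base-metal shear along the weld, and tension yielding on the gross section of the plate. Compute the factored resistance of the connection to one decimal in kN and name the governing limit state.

315.0 kN (gross-section yield governs)

Weld metal: throat = 0.707×10 = 7.07 mm, L = 2×246 = 492 mm. φR_n = 0.75 × 0.6 × 480 × 7.07 × 492 = 751.3 kN.
Base metal shear (10 mm plate): yield φR_n = 1.0×0.6×250×10×492 = 738.0 kN; rupture φR_n = 0.75×0.6×400×10×492 = 885.6 kN; take 738.0 kN (yield).
Tension yield (gross): A_g = 140×10 = 1400 mm². φR_n = 0.90 × 250 × 1400 = 315.0 kN.
Governing: min(751.3, 738.0, 315.0) = 315.0 kN → gross-section yield.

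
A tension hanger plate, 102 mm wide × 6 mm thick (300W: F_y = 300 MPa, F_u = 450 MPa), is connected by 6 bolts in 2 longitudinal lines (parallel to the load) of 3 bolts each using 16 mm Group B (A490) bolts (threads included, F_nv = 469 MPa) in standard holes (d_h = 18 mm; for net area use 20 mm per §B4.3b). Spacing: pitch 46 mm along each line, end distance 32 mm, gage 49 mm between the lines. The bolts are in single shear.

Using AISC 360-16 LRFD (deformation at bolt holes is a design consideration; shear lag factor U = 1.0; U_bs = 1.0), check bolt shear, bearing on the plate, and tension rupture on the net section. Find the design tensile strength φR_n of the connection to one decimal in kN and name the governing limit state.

125.6 kN (net-section rupture governs)

Bolt shear: A_b = π(16)²/4 = 201.06 mm². φR_n = 0.75 × 469 × 201.06 × 6 × 1 = 424.3 kN.
Bearing (6 mm plate, F_u = 450 MPa): end bolts L_c = 32 − 18/2 = 23, R_n = min(1.2×23×6×450, 2.4×16×6×450) = 74.52 kN/bolt; interior L_c = 46 − 18 = 28, R_n = 90.72 kN/bolt. φR_n = 0.75 × (2×74.52 + 4×90.72) = 383.9 kN.
Tension rupture (net): A_n = (102 − 2×20)×6 = 372 mm² (U = 1.0, A_e = A_n). φR_n = 0.75 × 450 × 372 = 125.6 kN.
Governing: min(424.3, 383.9, 125.6) = 125.6 kN → net-section rupture.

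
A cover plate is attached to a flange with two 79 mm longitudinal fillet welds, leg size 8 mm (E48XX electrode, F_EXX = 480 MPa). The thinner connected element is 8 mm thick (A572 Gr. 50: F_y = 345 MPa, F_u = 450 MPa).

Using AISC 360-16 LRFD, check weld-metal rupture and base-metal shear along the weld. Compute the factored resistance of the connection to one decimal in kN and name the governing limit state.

193.0 kN (weld metal governs)

Weld metal: throat = 0.707×8 = 5.656 mm, L = 2×79 = 158 mm. φR_n = 0.75 × 0.6 × 480 × 5.656 × 158 = 193.0 kN.
Base metal shear (8 mm plate): yield φR_n = 1.0×0.6×345×8×158 = 261.6 kN; rupture φR_n = 0.75×0.6×450×8×158 = 256.0 kN; take 256.0 kN (rupture).
Governing: min(193.0, 256.0) = 193.0 kN → weld metal.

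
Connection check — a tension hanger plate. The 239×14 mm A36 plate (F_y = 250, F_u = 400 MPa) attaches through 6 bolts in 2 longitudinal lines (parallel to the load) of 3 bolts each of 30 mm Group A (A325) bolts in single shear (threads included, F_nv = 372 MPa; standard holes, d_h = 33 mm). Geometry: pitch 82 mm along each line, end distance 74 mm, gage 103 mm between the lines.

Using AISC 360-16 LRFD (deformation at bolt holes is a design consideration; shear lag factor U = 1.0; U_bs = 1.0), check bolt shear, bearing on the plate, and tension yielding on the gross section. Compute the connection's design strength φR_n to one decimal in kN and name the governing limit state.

Bolt shear: A_b = π(30)²/4 = 706.86 mm². φR_n = 0.75 × 372 × 706.86 × 6 × 1 = 1183.3 kN.
Bearing (14 mm plate, F_u = 400 MPa): end bolts L_c = 74 − 33/2 = 57.5, R_n = min(1.2×57.5×14×400, 2.4×30×14×400) = 386.4 kN/bolt; interior L_c = 82 − 33 = 49, R_n = 329.28 kN/bolt. φR_n = 0.75 × (2×386.4 + 4×329.28) = 1567.4 kN.
Tension yield (gross): A_g = 239×14 = 3346 mm². φR_n = 0.90 × 250 × 3346 = 752.9 kN.
Governing: min(1183.3, 1567.4, 752.9) = 752.9 kN → gross-section yield.

752.9 kN (gross-section yield governs)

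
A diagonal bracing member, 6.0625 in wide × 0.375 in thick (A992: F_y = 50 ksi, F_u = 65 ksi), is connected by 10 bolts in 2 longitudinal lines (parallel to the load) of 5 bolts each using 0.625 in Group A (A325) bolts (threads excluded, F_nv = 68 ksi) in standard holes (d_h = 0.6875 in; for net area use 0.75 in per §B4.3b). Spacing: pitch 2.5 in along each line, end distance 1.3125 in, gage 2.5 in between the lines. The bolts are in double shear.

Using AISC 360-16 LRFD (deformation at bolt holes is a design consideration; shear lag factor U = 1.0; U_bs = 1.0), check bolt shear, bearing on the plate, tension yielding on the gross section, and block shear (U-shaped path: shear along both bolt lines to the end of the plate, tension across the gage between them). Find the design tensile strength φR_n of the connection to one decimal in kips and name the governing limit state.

Bolt shear: A_b = π(0.625)²/4 = 0.3068 in². φR_n = 0.75 × 68 × 0.3068 × 10 × 2 = 312.9 kips.
Bearing (0.375 in plate, F_u = 65 ksi): end bolts L_c = 1.3125 − 0.6875/2 = 0.96875, R_n = min(1.2×0.96875×0.375×65, 2.4×0.625×0.375×65) = 28.336 kips/bolt; interior L_c = 2.5 − 0.6875 = 1.8125, R_n = 36.563 kips/bolt. φR_n = 0.75 × (2×28.336 + 8×36.563) = 261.9 kips.
Tension yield (gross): A_g = 6.0625×0.375 = 2.2734 in². φR_n = 0.90 × 50 × 2.2734 = 102.3 kips.
Block shear: shear path 2×[1.3125+4×2.5] = 2×11.3125 in, A_gv = 8.4844, A_nv = 2×(11.3125 − 4.5×0.75)×0.375 = 5.9531 in²; tension across gage: (2.5 − 1×0.75)×0.375 = 0.65625 in². R_n = min(0.6×65×5.9531, 0.6×50×8.4844) + 1.0×65×0.65625 = min(232.17, 254.53) + 42.656 = 274.83 kips. φR_n = 0.75 × 274.83 = 206.1 kips.
Governing: min(312.9, 261.9, 102.3, 206.1) = 102.3 kips → gross-section yield.

102.3 kips (gross-section yield governs)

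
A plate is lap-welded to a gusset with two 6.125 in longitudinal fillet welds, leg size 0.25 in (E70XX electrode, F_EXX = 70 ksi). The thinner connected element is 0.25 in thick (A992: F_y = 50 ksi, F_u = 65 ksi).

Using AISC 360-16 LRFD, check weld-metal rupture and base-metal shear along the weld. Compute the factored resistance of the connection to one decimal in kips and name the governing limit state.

68.2 kips (weld metal governs)

Weld metal: throat = 0.707×0.25 = 0.17675 in, L = 2×6.125 = 12.25 in. φR_n = 0.75 × 0.6 × 70 × 0.17675 × 12.25 = 68.2 kips.
Base metal shear (0.25 in plate): yield φR_n = 1.0×0.6×50×0.25×12.25 = 91.9 kips; rupture φR_n = 0.75×0.6×65×0.25×12.25 = 89.6 kips; take 89.6 kips (rupture).
Governing: min(68.2, 89.6) = 68.2 kips → weld metal.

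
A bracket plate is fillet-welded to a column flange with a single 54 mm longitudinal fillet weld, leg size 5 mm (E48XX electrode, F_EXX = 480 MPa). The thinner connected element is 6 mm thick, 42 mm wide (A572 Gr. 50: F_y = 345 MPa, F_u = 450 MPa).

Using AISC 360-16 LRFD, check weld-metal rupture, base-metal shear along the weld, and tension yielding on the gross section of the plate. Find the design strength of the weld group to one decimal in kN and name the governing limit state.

41.2 kN (weld metal governs)

Weld metal: throat = 0.707×5 = 3.535 mm, L = 54 mm. φR_n = 0.75 × 0.6 × 480 × 3.535 × 54 = 41.2 kN.
Base metal shear (6 mm plate): yield φR_n = 1.0×0.6×345×6×54 = 67.1 kN; rupture φR_n = 0.75×0.6×450×6×54 = 65.6 kN; take 65.6 kN (rupture).
Tension yield (gross): A_g = 42×6 = 252 mm². φR_n = 0.90 × 345 × 252 = 78.2 kN.
Governing: min(41.2, 65.6, 78.2) = 41.2 kN → weld metal.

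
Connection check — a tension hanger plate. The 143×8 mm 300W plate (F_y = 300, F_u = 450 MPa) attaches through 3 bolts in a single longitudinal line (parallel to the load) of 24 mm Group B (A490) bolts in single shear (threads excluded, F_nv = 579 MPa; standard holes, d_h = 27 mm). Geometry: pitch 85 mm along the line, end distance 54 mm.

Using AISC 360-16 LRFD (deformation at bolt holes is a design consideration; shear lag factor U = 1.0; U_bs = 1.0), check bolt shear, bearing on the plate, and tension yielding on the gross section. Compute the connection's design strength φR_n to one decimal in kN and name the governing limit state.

Bolt shear: A_b = π(24)²/4 = 452.39 mm². φR_n = 0.75 × 579 × 452.39 × 3 × 1 = 589.4 kN.
Bearing (8 mm plate, F_u = 450 MPa): end bolts L_c = 54 − 27/2 = 40.5, R_n = min(1.2×40.5×8×450, 2.4×24×8×450) = 174.96 kN/bolt; interior L_c = 85 − 27 = 58, R_n = 207.36 kN/bolt. φR_n = 0.75 × (1×174.96 + 2×207.36) = 442.3 kN.
Tension yield (gross): A_g = 143×8 = 1144 mm². φR_n = 0.90 × 300 × 1144 = 308.9 kN.
Governing: min(589.4, 442.3, 308.9) = 308.9 kN → gross-section yield.

308.9 kN (gross-section yield governs)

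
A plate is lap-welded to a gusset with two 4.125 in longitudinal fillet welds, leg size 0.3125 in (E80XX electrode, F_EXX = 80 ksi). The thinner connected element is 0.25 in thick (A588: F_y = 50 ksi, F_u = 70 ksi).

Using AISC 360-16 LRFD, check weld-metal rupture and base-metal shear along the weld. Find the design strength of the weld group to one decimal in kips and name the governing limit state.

Weld metal: throat = 0.707×0.3125 = 0.22094 in, L = 2×4.125 = 8.25 in. φR_n = 0.75 × 0.6 × 80 × 0.22094 × 8.25 = 65.6 kips.
Base metal shear (0.25 in plate): yield φR_n = 1.0×0.6×50×0.25×8.25 = 61.9 kips; rupture φR_n = 0.75×0.6×70×0.25×8.25 = 65.0 kips; take 61.9 kips (yield).
Governing: min(65.6, 61.9) = 61.9 kips → base-metal shear.

61.9 kips (base-metal shear governs)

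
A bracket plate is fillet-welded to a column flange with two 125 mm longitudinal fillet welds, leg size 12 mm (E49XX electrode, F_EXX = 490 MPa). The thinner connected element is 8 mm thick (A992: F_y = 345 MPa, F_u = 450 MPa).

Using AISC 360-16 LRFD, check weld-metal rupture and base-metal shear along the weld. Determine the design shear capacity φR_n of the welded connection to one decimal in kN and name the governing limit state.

405.0 kN (base-metal shear governs)

Weld metal: throat = 0.707×12 = 8.484 mm, L = 2×125 = 250 mm. φR_n = 0.75 × 0.6 × 490 × 8.484 × 250 = 467.7 kN.
Base metal shear (8 mm plate): yield φR_n = 1.0×0.6×345×8×250 = 414.0 kN; rupture φR_n = 0.75×0.6×450×8×250 = 405.0 kN; take 405.0 kN (rupture).
Governing: min(467.7, 405.0) = 405.0 kN → base-metal shear.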